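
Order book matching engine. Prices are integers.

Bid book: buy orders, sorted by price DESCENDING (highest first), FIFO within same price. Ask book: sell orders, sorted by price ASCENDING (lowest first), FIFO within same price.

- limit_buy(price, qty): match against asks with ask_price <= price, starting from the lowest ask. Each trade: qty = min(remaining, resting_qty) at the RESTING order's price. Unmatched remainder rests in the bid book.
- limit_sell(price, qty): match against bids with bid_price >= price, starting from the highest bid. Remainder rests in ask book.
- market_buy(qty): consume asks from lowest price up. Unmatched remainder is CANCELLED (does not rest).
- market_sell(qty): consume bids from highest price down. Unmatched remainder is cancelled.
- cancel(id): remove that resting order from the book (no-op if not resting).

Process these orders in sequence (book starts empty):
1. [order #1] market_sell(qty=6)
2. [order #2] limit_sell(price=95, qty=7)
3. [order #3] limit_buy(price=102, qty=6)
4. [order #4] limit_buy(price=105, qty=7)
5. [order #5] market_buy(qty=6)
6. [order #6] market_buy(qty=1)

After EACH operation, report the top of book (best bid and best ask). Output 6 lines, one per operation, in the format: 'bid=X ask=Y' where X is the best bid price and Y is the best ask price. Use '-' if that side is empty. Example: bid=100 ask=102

Answer: bid=- ask=-
bid=- ask=95
bid=- ask=95
bid=105 ask=-
bid=105 ask=-
bid=105 ask=-

Derivation:
After op 1 [order #1] market_sell(qty=6): fills=none; bids=[-] asks=[-]
After op 2 [order #2] limit_sell(price=95, qty=7): fills=none; bids=[-] asks=[#2:7@95]
After op 3 [order #3] limit_buy(price=102, qty=6): fills=#3x#2:6@95; bids=[-] asks=[#2:1@95]
After op 4 [order #4] limit_buy(price=105, qty=7): fills=#4x#2:1@95; bids=[#4:6@105] asks=[-]
After op 5 [order #5] market_buy(qty=6): fills=none; bids=[#4:6@105] asks=[-]
After op 6 [order #6] market_buy(qty=1): fills=none; bids=[#4:6@105] asks=[-]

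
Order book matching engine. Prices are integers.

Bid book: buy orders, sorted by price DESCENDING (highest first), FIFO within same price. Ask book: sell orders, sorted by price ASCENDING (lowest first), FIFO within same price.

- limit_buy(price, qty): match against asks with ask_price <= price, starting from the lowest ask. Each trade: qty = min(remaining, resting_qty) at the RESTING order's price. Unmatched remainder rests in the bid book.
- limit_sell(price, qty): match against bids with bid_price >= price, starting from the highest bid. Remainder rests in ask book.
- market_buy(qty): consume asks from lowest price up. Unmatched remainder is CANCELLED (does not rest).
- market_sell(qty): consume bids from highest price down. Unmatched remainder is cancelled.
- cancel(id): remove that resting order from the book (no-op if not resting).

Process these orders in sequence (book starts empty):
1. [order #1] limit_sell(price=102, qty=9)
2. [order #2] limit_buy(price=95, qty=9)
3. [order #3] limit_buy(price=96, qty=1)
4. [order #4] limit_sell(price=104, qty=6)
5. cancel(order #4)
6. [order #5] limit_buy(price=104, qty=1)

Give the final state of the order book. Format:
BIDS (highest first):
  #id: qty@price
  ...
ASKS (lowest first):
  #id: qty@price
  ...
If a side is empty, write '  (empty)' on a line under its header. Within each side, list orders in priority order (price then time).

Answer: BIDS (highest first):
  #3: 1@96
  #2: 9@95
ASKS (lowest first):
  #1: 8@102

Derivation:
After op 1 [order #1] limit_sell(price=102, qty=9): fills=none; bids=[-] asks=[#1:9@102]
After op 2 [order #2] limit_buy(price=95, qty=9): fills=none; bids=[#2:9@95] asks=[#1:9@102]
After op 3 [order #3] limit_buy(price=96, qty=1): fills=none; bids=[#3:1@96 #2:9@95] asks=[#1:9@102]
After op 4 [order #4] limit_sell(price=104, qty=6): fills=none; bids=[#3:1@96 #2:9@95] asks=[#1:9@102 #4:6@104]
After op 5 cancel(order #4): fills=none; bids=[#3:1@96 #2:9@95] asks=[#1:9@102]
After op 6 [order #5] limit_buy(price=104, qty=1): fills=#5x#1:1@102; bids=[#3:1@96 #2:9@95] asks=[#1:8@102]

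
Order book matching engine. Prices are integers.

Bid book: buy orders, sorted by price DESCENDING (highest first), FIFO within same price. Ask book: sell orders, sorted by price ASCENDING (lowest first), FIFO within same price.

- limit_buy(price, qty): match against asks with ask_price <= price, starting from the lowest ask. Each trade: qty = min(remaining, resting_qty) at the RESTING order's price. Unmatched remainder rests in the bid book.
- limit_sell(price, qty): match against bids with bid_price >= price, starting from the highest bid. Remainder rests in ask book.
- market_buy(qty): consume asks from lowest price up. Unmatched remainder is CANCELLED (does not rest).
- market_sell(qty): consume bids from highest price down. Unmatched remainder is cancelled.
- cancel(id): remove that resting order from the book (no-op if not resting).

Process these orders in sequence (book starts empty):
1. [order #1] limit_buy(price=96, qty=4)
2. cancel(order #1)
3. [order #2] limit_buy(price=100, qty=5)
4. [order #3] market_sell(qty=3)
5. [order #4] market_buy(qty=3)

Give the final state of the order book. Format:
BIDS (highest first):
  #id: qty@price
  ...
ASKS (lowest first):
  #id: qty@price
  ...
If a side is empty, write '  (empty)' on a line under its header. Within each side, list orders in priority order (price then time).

Answer: BIDS (highest first):
  #2: 2@100
ASKS (lowest first):
  (empty)

Derivation:
After op 1 [order #1] limit_buy(price=96, qty=4): fills=none; bids=[#1:4@96] asks=[-]
After op 2 cancel(order #1): fills=none; bids=[-] asks=[-]
After op 3 [order #2] limit_buy(price=100, qty=5): fills=none; bids=[#2:5@100] asks=[-]
After op 4 [order #3] market_sell(qty=3): fills=#2x#3:3@100; bids=[#2:2@100] asks=[-]
After op 5 [order #4] market_buy(qty=3): fills=none; bids=[#2:2@100] asks=[-]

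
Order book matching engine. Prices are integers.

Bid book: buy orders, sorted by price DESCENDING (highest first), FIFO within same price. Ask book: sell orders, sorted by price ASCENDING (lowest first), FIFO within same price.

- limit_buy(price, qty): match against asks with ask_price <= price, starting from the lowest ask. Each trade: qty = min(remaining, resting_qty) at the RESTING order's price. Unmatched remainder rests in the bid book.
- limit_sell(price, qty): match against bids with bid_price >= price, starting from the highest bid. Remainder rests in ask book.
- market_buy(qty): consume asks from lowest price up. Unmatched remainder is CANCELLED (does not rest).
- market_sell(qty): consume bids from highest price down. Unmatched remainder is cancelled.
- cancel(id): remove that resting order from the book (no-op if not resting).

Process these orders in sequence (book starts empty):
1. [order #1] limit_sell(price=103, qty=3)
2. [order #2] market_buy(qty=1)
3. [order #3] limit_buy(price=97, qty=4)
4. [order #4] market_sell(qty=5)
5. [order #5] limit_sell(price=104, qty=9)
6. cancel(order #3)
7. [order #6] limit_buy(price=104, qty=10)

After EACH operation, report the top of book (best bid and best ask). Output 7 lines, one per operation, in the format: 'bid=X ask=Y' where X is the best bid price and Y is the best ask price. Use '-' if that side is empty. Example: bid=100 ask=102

After op 1 [order #1] limit_sell(price=103, qty=3): fills=none; bids=[-] asks=[#1:3@103]
After op 2 [order #2] market_buy(qty=1): fills=#2x#1:1@103; bids=[-] asks=[#1:2@103]
After op 3 [order #3] limit_buy(price=97, qty=4): fills=none; bids=[#3:4@97] asks=[#1:2@103]
After op 4 [order #4] market_sell(qty=5): fills=#3x#4:4@97; bids=[-] asks=[#1:2@103]
After op 5 [order #5] limit_sell(price=104, qty=9): fills=none; bids=[-] asks=[#1:2@103 #5:9@104]
After op 6 cancel(order #3): fills=none; bids=[-] asks=[#1:2@103 #5:9@104]
After op 7 [order #6] limit_buy(price=104, qty=10): fills=#6x#1:2@103 #6x#5:8@104; bids=[-] asks=[#5:1@104]

Answer: bid=- ask=103
bid=- ask=103
bid=97 ask=103
bid=- ask=103
bid=- ask=103
bid=- ask=103
bid=- ask=104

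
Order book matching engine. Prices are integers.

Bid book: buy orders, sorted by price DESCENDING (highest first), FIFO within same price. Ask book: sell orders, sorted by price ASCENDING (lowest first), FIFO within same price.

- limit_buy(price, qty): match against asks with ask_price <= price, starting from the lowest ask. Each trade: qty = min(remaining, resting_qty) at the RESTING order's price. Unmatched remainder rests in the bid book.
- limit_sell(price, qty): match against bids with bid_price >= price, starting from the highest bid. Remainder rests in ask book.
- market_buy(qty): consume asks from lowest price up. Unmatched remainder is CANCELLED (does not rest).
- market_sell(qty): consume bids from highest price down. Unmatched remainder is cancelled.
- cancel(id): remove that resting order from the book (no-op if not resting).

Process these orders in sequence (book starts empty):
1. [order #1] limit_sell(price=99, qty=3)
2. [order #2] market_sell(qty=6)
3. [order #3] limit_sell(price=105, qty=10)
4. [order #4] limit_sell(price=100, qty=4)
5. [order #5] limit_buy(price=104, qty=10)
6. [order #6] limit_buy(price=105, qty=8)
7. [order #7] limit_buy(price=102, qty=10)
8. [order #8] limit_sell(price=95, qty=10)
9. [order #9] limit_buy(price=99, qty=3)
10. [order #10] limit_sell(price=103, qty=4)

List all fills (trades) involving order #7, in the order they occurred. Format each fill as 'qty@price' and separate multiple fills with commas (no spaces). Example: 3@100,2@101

Answer: 7@102

Derivation:
After op 1 [order #1] limit_sell(price=99, qty=3): fills=none; bids=[-] asks=[#1:3@99]
After op 2 [order #2] market_sell(qty=6): fills=none; bids=[-] asks=[#1:3@99]
After op 3 [order #3] limit_sell(price=105, qty=10): fills=none; bids=[-] asks=[#1:3@99 #3:10@105]
After op 4 [order #4] limit_sell(price=100, qty=4): fills=none; bids=[-] asks=[#1:3@99 #4:4@100 #3:10@105]
After op 5 [order #5] limit_buy(price=104, qty=10): fills=#5x#1:3@99 #5x#4:4@100; bids=[#5:3@104] asks=[#3:10@105]
After op 6 [order #6] limit_buy(price=105, qty=8): fills=#6x#3:8@105; bids=[#5:3@104] asks=[#3:2@105]
After op 7 [order #7] limit_buy(price=102, qty=10): fills=none; bids=[#5:3@104 #7:10@102] asks=[#3:2@105]
After op 8 [order #8] limit_sell(price=95, qty=10): fills=#5x#8:3@104 #7x#8:7@102; bids=[#7:3@102] asks=[#3:2@105]
After op 9 [order #9] limit_buy(price=99, qty=3): fills=none; bids=[#7:3@102 #9:3@99] asks=[#3:2@105]
After op 10 [order #10] limit_sell(price=103, qty=4): fills=none; bids=[#7:3@102 #9:3@99] asks=[#10:4@103 #3:2@105]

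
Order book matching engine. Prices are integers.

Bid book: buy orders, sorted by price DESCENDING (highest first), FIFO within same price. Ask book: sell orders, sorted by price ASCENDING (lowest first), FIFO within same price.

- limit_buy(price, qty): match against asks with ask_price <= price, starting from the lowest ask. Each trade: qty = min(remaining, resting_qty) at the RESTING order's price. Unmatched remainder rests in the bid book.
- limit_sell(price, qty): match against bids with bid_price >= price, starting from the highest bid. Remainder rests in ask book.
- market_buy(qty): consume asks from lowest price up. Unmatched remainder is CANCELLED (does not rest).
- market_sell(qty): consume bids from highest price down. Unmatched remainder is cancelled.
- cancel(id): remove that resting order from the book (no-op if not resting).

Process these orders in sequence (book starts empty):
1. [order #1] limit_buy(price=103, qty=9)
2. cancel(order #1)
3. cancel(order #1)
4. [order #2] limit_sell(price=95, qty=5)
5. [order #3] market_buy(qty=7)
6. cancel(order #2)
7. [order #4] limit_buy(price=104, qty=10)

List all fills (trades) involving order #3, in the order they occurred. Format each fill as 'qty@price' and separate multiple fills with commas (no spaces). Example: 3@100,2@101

After op 1 [order #1] limit_buy(price=103, qty=9): fills=none; bids=[#1:9@103] asks=[-]
After op 2 cancel(order #1): fills=none; bids=[-] asks=[-]
After op 3 cancel(order #1): fills=none; bids=[-] asks=[-]
After op 4 [order #2] limit_sell(price=95, qty=5): fills=none; bids=[-] asks=[#2:5@95]
After op 5 [order #3] market_buy(qty=7): fills=#3x#2:5@95; bids=[-] asks=[-]
After op 6 cancel(order #2): fills=none; bids=[-] asks=[-]
After op 7 [order #4] limit_buy(price=104, qty=10): fills=none; bids=[#4:10@104] asks=[-]

Answer: 5@95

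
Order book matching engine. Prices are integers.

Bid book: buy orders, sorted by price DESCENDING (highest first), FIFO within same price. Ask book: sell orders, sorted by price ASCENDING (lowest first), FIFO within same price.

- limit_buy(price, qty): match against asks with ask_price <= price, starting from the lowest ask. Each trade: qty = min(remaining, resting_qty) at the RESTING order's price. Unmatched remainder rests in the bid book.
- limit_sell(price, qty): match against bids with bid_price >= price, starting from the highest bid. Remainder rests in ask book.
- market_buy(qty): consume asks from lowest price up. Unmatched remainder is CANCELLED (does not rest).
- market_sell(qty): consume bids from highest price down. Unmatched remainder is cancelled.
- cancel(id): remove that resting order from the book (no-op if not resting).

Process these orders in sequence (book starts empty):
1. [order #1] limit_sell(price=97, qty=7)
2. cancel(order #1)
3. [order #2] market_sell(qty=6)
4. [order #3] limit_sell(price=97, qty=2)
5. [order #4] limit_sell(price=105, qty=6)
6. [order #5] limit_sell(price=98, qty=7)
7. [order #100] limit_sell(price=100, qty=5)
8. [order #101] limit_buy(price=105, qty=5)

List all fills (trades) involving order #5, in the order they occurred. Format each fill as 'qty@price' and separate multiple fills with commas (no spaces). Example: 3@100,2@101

After op 1 [order #1] limit_sell(price=97, qty=7): fills=none; bids=[-] asks=[#1:7@97]
After op 2 cancel(order #1): fills=none; bids=[-] asks=[-]
After op 3 [order #2] market_sell(qty=6): fills=none; bids=[-] asks=[-]
After op 4 [order #3] limit_sell(price=97, qty=2): fills=none; bids=[-] asks=[#3:2@97]
After op 5 [order #4] limit_sell(price=105, qty=6): fills=none; bids=[-] asks=[#3:2@97 #4:6@105]
After op 6 [order #5] limit_sell(price=98, qty=7): fills=none; bids=[-] asks=[#3:2@97 #5:7@98 #4:6@105]
After op 7 [order #100] limit_sell(price=100, qty=5): fills=none; bids=[-] asks=[#3:2@97 #5:7@98 #100:5@100 #4:6@105]
After op 8 [order #101] limit_buy(price=105, qty=5): fills=#101x#3:2@97 #101x#5:3@98; bids=[-] asks=[#5:4@98 #100:5@100 #4:6@105]

Answer: 3@98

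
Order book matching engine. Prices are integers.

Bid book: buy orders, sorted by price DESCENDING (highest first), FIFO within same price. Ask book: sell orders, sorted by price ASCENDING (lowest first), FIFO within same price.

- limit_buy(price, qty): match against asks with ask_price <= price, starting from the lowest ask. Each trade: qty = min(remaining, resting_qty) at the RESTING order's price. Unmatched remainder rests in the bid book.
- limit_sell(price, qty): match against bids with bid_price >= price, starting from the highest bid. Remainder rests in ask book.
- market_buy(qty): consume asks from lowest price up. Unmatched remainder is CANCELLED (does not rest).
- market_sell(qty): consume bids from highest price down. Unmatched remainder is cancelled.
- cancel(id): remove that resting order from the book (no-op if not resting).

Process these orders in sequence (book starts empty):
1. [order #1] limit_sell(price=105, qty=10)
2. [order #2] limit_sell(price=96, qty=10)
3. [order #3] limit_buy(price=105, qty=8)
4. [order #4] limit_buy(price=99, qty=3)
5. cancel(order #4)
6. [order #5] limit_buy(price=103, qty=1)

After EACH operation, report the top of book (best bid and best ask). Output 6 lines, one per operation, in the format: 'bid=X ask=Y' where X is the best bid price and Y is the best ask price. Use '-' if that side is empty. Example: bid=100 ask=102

Answer: bid=- ask=105
bid=- ask=96
bid=- ask=96
bid=99 ask=105
bid=- ask=105
bid=103 ask=105

Derivation:
After op 1 [order #1] limit_sell(price=105, qty=10): fills=none; bids=[-] asks=[#1:10@105]
After op 2 [order #2] limit_sell(price=96, qty=10): fills=none; bids=[-] asks=[#2:10@96 #1:10@105]
After op 3 [order #3] limit_buy(price=105, qty=8): fills=#3x#2:8@96; bids=[-] asks=[#2:2@96 #1:10@105]
After op 4 [order #4] limit_buy(price=99, qty=3): fills=#4x#2:2@96; bids=[#4:1@99] asks=[#1:10@105]
After op 5 cancel(order #4): fills=none; bids=[-] asks=[#1:10@105]
After op 6 [order #5] limit_buy(price=103, qty=1): fills=none; bids=[#5:1@103] asks=[#1:10@105]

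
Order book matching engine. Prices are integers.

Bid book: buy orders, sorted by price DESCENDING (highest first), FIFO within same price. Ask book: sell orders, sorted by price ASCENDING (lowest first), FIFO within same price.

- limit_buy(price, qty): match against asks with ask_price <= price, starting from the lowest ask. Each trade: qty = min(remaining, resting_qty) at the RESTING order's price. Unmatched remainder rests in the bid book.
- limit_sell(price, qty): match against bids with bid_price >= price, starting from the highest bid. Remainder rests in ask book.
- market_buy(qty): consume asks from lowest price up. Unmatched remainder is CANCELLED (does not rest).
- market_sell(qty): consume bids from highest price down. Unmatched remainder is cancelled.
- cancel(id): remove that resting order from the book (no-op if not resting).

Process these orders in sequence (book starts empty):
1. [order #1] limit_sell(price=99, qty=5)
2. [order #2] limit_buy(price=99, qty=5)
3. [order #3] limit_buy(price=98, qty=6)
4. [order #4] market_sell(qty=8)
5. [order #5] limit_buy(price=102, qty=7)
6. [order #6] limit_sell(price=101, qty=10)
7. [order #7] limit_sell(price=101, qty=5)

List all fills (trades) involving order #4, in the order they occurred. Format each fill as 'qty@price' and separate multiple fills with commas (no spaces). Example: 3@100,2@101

Answer: 6@98

Derivation:
After op 1 [order #1] limit_sell(price=99, qty=5): fills=none; bids=[-] asks=[#1:5@99]
After op 2 [order #2] limit_buy(price=99, qty=5): fills=#2x#1:5@99; bids=[-] asks=[-]
After op 3 [order #3] limit_buy(price=98, qty=6): fills=none; bids=[#3:6@98] asks=[-]
After op 4 [order #4] market_sell(qty=8): fills=#3x#4:6@98; bids=[-] asks=[-]
After op 5 [order #5] limit_buy(price=102, qty=7): fills=none; bids=[#5:7@102] asks=[-]
After op 6 [order #6] limit_sell(price=101, qty=10): fills=#5x#6:7@102; bids=[-] asks=[#6:3@101]
After op 7 [order #7] limit_sell(price=101, qty=5): fills=none; bids=[-] asks=[#6:3@101 #7:5@101]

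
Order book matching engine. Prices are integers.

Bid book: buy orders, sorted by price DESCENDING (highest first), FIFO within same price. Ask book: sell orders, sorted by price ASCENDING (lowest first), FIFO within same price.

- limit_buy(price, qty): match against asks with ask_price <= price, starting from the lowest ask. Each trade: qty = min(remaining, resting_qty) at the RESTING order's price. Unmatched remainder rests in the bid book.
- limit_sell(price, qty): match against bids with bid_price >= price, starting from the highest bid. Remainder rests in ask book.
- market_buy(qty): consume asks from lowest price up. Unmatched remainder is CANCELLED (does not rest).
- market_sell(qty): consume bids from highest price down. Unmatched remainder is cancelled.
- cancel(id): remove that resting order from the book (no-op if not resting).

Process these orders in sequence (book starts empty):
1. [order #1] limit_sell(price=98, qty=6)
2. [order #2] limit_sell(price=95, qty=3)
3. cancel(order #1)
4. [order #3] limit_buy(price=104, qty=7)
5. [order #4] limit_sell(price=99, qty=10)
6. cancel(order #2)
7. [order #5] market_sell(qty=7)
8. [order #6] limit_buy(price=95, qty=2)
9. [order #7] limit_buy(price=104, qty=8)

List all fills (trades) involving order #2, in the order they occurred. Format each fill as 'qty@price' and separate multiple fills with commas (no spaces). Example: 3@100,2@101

Answer: 3@95

Derivation:
After op 1 [order #1] limit_sell(price=98, qty=6): fills=none; bids=[-] asks=[#1:6@98]
After op 2 [order #2] limit_sell(price=95, qty=3): fills=none; bids=[-] asks=[#2:3@95 #1:6@98]
After op 3 cancel(order #1): fills=none; bids=[-] asks=[#2:3@95]
After op 4 [order #3] limit_buy(price=104, qty=7): fills=#3x#2:3@95; bids=[#3:4@104] asks=[-]
After op 5 [order #4] limit_sell(price=99, qty=10): fills=#3x#4:4@104; bids=[-] asks=[#4:6@99]
After op 6 cancel(order #2): fills=none; bids=[-] asks=[#4:6@99]
After op 7 [order #5] market_sell(qty=7): fills=none; bids=[-] asks=[#4:6@99]
After op 8 [order #6] limit_buy(price=95, qty=2): fills=none; bids=[#6:2@95] asks=[#4:6@99]
After op 9 [order #7] limit_buy(price=104, qty=8): fills=#7x#4:6@99; bids=[#7:2@104 #6:2@95] asks=[-]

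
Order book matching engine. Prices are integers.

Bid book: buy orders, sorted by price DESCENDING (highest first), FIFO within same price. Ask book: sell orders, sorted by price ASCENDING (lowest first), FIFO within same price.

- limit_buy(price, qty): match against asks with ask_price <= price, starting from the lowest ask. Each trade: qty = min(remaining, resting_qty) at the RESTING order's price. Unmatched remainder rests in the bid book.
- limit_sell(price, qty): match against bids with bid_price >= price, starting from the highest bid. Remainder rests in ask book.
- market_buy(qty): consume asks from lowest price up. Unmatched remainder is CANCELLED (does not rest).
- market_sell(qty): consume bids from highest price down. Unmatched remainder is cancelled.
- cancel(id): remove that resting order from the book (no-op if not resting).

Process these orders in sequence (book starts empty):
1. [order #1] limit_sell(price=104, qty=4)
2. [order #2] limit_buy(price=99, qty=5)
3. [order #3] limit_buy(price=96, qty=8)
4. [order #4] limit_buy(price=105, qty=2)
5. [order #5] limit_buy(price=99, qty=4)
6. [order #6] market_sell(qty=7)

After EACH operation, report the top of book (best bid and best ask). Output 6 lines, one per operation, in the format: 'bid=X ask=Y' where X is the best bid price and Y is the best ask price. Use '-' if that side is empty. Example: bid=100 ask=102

Answer: bid=- ask=104
bid=99 ask=104
bid=99 ask=104
bid=99 ask=104
bid=99 ask=104
bid=99 ask=104

Derivation:
After op 1 [order #1] limit_sell(price=104, qty=4): fills=none; bids=[-] asks=[#1:4@104]
After op 2 [order #2] limit_buy(price=99, qty=5): fills=none; bids=[#2:5@99] asks=[#1:4@104]
After op 3 [order #3] limit_buy(price=96, qty=8): fills=none; bids=[#2:5@99 #3:8@96] asks=[#1:4@104]
After op 4 [order #4] limit_buy(price=105, qty=2): fills=#4x#1:2@104; bids=[#2:5@99 #3:8@96] asks=[#1:2@104]
After op 5 [order #5] limit_buy(price=99, qty=4): fills=none; bids=[#2:5@99 #5:4@99 #3:8@96] asks=[#1:2@104]
After op 6 [order #6] market_sell(qty=7): fills=#2x#6:5@99 #5x#6:2@99; bids=[#5:2@99 #3:8@96] asks=[#1:2@104]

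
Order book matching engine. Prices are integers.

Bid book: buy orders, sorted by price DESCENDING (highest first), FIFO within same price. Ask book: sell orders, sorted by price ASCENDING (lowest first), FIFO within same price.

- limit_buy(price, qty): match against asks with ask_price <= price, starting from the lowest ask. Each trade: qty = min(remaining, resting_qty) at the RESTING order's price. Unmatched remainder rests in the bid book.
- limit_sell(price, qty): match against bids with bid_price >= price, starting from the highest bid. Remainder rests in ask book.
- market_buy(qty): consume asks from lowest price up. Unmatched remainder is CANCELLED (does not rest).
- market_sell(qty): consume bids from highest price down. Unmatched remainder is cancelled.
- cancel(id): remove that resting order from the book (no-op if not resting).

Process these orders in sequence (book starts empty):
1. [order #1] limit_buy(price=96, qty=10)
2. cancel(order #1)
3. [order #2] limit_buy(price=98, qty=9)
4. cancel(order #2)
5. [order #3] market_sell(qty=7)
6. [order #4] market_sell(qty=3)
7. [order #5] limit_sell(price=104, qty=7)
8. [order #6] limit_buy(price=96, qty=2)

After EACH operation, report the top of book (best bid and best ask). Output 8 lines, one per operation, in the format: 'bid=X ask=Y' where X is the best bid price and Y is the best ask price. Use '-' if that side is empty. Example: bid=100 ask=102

Answer: bid=96 ask=-
bid=- ask=-
bid=98 ask=-
bid=- ask=-
bid=- ask=-
bid=- ask=-
bid=- ask=104
bid=96 ask=104

Derivation:
After op 1 [order #1] limit_buy(price=96, qty=10): fills=none; bids=[#1:10@96] asks=[-]
After op 2 cancel(order #1): fills=none; bids=[-] asks=[-]
After op 3 [order #2] limit_buy(price=98, qty=9): fills=none; bids=[#2:9@98] asks=[-]
After op 4 cancel(order #2): fills=none; bids=[-] asks=[-]
After op 5 [order #3] market_sell(qty=7): fills=none; bids=[-] asks=[-]
After op 6 [order #4] market_sell(qty=3): fills=none; bids=[-] asks=[-]
After op 7 [order #5] limit_sell(price=104, qty=7): fills=none; bids=[-] asks=[#5:7@104]
After op 8 [order #6] limit_buy(price=96, qty=2): fills=none; bids=[#6:2@96] asks=[#5:7@104]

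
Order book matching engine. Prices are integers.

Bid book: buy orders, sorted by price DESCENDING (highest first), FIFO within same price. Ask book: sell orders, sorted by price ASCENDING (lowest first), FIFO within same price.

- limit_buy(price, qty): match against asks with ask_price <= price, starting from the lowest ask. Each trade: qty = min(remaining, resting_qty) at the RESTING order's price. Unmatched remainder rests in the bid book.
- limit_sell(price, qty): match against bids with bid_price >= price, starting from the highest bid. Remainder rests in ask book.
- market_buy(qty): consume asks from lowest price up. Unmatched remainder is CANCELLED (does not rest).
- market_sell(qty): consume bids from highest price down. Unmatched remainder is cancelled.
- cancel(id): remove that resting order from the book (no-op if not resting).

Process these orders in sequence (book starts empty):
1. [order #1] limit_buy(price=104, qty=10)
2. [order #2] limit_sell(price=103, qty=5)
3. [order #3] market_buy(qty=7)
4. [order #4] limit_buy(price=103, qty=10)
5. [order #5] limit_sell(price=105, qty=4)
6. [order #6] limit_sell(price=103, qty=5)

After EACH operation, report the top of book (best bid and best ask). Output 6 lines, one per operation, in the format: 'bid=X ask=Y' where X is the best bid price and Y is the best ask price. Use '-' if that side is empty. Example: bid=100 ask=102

Answer: bid=104 ask=-
bid=104 ask=-
bid=104 ask=-
bid=104 ask=-
bid=104 ask=105
bid=103 ask=105

Derivation:
After op 1 [order #1] limit_buy(price=104, qty=10): fills=none; bids=[#1:10@104] asks=[-]
After op 2 [order #2] limit_sell(price=103, qty=5): fills=#1x#2:5@104; bids=[#1:5@104] asks=[-]
After op 3 [order #3] market_buy(qty=7): fills=none; bids=[#1:5@104] asks=[-]
After op 4 [order #4] limit_buy(price=103, qty=10): fills=none; bids=[#1:5@104 #4:10@103] asks=[-]
After op 5 [order #5] limit_sell(price=105, qty=4): fills=none; bids=[#1:5@104 #4:10@103] asks=[#5:4@105]
After op 6 [order #6] limit_sell(price=103, qty=5): fills=#1x#6:5@104; bids=[#4:10@103] asks=[#5:4@105]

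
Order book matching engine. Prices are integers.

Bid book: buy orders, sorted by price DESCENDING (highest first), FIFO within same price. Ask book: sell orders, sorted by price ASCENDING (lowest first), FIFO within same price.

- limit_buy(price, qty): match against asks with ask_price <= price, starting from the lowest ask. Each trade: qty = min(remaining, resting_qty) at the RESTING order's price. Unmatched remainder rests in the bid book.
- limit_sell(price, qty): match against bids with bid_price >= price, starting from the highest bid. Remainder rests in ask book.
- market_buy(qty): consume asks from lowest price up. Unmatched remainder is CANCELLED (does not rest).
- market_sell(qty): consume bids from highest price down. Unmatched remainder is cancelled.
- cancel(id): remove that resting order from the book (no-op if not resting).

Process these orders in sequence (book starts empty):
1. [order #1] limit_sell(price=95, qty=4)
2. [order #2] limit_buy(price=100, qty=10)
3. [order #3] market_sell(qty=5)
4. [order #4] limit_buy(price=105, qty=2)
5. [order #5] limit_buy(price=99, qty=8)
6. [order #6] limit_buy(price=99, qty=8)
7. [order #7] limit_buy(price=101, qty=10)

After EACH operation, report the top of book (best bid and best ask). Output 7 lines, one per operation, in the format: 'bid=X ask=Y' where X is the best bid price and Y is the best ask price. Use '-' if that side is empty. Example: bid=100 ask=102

After op 1 [order #1] limit_sell(price=95, qty=4): fills=none; bids=[-] asks=[#1:4@95]
After op 2 [order #2] limit_buy(price=100, qty=10): fills=#2x#1:4@95; bids=[#2:6@100] asks=[-]
After op 3 [order #3] market_sell(qty=5): fills=#2x#3:5@100; bids=[#2:1@100] asks=[-]
After op 4 [order #4] limit_buy(price=105, qty=2): fills=none; bids=[#4:2@105 #2:1@100] asks=[-]
After op 5 [order #5] limit_buy(price=99, qty=8): fills=none; bids=[#4:2@105 #2:1@100 #5:8@99] asks=[-]
After op 6 [order #6] limit_buy(price=99, qty=8): fills=none; bids=[#4:2@105 #2:1@100 #5:8@99 #6:8@99] asks=[-]
After op 7 [order #7] limit_buy(price=101, qty=10): fills=none; bids=[#4:2@105 #7:10@101 #2:1@100 #5:8@99 #6:8@99] asks=[-]

Answer: bid=- ask=95
bid=100 ask=-
bid=100 ask=-
bid=105 ask=-
bid=105 ask=-
bid=105 ask=-
bid=105 ask=-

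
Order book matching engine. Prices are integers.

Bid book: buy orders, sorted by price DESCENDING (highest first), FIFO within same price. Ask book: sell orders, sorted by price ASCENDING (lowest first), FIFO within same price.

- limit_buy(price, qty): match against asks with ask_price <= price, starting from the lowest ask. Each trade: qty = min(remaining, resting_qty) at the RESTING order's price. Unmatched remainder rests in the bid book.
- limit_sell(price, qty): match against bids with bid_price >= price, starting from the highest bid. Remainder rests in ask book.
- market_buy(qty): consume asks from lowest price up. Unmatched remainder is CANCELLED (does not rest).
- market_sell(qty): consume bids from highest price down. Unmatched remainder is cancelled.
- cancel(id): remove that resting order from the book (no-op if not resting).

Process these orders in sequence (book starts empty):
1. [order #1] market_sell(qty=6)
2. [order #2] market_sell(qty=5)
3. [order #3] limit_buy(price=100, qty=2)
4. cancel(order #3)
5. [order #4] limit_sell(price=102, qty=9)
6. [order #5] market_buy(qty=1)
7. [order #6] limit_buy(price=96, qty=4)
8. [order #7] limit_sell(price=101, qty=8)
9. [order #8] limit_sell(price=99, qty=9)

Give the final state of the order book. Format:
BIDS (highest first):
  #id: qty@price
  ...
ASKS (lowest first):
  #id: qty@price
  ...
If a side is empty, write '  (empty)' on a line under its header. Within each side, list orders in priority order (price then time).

Answer: BIDS (highest first):
  #6: 4@96
ASKS (lowest first):
  #8: 9@99
  #7: 8@101
  #4: 8@102

Derivation:
After op 1 [order #1] market_sell(qty=6): fills=none; bids=[-] asks=[-]
After op 2 [order #2] market_sell(qty=5): fills=none; bids=[-] asks=[-]
After op 3 [order #3] limit_buy(price=100, qty=2): fills=none; bids=[#3:2@100] asks=[-]
After op 4 cancel(order #3): fills=none; bids=[-] asks=[-]
After op 5 [order #4] limit_sell(price=102, qty=9): fills=none; bids=[-] asks=[#4:9@102]
After op 6 [order #5] market_buy(qty=1): fills=#5x#4:1@102; bids=[-] asks=[#4:8@102]
After op 7 [order #6] limit_buy(price=96, qty=4): fills=none; bids=[#6:4@96] asks=[#4:8@102]
After op 8 [order #7] limit_sell(price=101, qty=8): fills=none; bids=[#6:4@96] asks=[#7:8@101 #4:8@102]
After op 9 [order #8] limit_sell(price=99, qty=9): fills=none; bids=[#6:4@96] asks=[#8:9@99 #7:8@101 #4:8@102]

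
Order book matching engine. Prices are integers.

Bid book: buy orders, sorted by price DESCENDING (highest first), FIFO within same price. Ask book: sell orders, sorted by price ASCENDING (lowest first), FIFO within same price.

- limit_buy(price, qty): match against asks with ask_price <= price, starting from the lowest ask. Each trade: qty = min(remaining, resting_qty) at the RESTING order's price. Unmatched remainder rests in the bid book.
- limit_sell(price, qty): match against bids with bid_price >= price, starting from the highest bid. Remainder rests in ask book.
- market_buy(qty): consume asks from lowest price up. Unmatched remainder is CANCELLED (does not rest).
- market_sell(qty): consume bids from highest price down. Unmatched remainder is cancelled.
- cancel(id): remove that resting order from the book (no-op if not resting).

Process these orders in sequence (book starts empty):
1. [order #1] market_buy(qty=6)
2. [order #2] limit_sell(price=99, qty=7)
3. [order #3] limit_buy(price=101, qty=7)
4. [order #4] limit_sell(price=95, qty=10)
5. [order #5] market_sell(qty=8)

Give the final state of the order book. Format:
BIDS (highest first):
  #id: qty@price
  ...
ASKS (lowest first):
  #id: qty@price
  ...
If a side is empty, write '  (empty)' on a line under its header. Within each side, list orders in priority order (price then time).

Answer: BIDS (highest first):
  (empty)
ASKS (lowest first):
  #4: 10@95

Derivation:
After op 1 [order #1] market_buy(qty=6): fills=none; bids=[-] asks=[-]
After op 2 [order #2] limit_sell(price=99, qty=7): fills=none; bids=[-] asks=[#2:7@99]
After op 3 [order #3] limit_buy(price=101, qty=7): fills=#3x#2:7@99; bids=[-] asks=[-]
After op 4 [order #4] limit_sell(price=95, qty=10): fills=none; bids=[-] asks=[#4:10@95]
After op 5 [order #5] market_sell(qty=8): fills=none; bids=[-] asks=[#4:10@95]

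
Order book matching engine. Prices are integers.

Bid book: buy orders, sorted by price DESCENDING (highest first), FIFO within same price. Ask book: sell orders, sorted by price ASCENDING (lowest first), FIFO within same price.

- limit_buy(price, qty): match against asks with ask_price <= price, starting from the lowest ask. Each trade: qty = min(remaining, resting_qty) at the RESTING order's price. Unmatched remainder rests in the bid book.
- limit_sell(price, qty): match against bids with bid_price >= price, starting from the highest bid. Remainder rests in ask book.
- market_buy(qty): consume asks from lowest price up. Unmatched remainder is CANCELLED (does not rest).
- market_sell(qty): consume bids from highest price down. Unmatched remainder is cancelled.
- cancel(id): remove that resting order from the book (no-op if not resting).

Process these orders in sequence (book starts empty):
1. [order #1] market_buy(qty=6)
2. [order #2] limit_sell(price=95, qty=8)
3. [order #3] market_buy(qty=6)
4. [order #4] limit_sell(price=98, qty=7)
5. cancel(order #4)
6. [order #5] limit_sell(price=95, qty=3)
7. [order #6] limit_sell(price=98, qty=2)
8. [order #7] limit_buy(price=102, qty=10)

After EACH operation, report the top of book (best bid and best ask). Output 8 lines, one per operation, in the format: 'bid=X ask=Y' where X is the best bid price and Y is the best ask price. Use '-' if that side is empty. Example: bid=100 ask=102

After op 1 [order #1] market_buy(qty=6): fills=none; bids=[-] asks=[-]
After op 2 [order #2] limit_sell(price=95, qty=8): fills=none; bids=[-] asks=[#2:8@95]
After op 3 [order #3] market_buy(qty=6): fills=#3x#2:6@95; bids=[-] asks=[#2:2@95]
After op 4 [order #4] limit_sell(price=98, qty=7): fills=none; bids=[-] asks=[#2:2@95 #4:7@98]
After op 5 cancel(order #4): fills=none; bids=[-] asks=[#2:2@95]
After op 6 [order #5] limit_sell(price=95, qty=3): fills=none; bids=[-] asks=[#2:2@95 #5:3@95]
After op 7 [order #6] limit_sell(price=98, qty=2): fills=none; bids=[-] asks=[#2:2@95 #5:3@95 #6:2@98]
After op 8 [order #7] limit_buy(price=102, qty=10): fills=#7x#2:2@95 #7x#5:3@95 #7x#6:2@98; bids=[#7:3@102] asks=[-]

Answer: bid=- ask=-
bid=- ask=95
bid=- ask=95
bid=- ask=95
bid=- ask=95
bid=- ask=95
bid=- ask=95
bid=102 ask=-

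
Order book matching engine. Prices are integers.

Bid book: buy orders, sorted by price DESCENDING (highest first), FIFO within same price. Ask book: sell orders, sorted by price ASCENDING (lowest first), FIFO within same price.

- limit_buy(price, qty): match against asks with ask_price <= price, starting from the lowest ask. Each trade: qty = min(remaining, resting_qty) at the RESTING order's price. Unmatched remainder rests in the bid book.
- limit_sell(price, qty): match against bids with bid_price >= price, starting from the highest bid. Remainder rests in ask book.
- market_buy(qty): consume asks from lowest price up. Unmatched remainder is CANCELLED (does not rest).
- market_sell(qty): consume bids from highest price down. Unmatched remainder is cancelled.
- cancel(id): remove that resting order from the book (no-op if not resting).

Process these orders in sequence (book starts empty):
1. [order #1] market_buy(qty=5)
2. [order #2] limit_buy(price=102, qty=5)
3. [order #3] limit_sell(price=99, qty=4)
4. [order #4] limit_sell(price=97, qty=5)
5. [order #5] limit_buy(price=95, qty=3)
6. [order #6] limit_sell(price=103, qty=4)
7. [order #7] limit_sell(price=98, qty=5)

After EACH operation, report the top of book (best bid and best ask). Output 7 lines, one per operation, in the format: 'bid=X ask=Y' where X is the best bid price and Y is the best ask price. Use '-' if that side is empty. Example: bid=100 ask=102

After op 1 [order #1] market_buy(qty=5): fills=none; bids=[-] asks=[-]
After op 2 [order #2] limit_buy(price=102, qty=5): fills=none; bids=[#2:5@102] asks=[-]
After op 3 [order #3] limit_sell(price=99, qty=4): fills=#2x#3:4@102; bids=[#2:1@102] asks=[-]
After op 4 [order #4] limit_sell(price=97, qty=5): fills=#2x#4:1@102; bids=[-] asks=[#4:4@97]
After op 5 [order #5] limit_buy(price=95, qty=3): fills=none; bids=[#5:3@95] asks=[#4:4@97]
After op 6 [order #6] limit_sell(price=103, qty=4): fills=none; bids=[#5:3@95] asks=[#4:4@97 #6:4@103]
After op 7 [order #7] limit_sell(price=98, qty=5): fills=none; bids=[#5:3@95] asks=[#4:4@97 #7:5@98 #6:4@103]

Answer: bid=- ask=-
bid=102 ask=-
bid=102 ask=-
bid=- ask=97
bid=95 ask=97
bid=95 ask=97
bid=95 ask=97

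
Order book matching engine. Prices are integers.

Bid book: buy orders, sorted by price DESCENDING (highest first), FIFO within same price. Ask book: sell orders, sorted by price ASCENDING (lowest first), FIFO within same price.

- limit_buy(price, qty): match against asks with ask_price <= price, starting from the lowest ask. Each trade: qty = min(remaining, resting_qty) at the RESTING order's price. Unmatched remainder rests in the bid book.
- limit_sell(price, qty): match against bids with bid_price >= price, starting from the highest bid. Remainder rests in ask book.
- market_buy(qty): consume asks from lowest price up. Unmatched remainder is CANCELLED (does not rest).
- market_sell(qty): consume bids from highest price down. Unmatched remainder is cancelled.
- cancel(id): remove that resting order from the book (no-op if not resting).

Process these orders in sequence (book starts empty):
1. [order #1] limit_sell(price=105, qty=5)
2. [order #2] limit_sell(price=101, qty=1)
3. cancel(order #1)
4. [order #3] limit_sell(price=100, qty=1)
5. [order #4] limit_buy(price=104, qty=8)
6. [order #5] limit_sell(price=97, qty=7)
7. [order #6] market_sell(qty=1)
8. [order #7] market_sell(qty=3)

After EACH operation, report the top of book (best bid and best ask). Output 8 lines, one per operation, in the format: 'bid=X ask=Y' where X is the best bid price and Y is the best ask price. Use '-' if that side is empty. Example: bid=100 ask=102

After op 1 [order #1] limit_sell(price=105, qty=5): fills=none; bids=[-] asks=[#1:5@105]
After op 2 [order #2] limit_sell(price=101, qty=1): fills=none; bids=[-] asks=[#2:1@101 #1:5@105]
After op 3 cancel(order #1): fills=none; bids=[-] asks=[#2:1@101]
After op 4 [order #3] limit_sell(price=100, qty=1): fills=none; bids=[-] asks=[#3:1@100 #2:1@101]
After op 5 [order #4] limit_buy(price=104, qty=8): fills=#4x#3:1@100 #4x#2:1@101; bids=[#4:6@104] asks=[-]
After op 6 [order #5] limit_sell(price=97, qty=7): fills=#4x#5:6@104; bids=[-] asks=[#5:1@97]
After op 7 [order #6] market_sell(qty=1): fills=none; bids=[-] asks=[#5:1@97]
After op 8 [order #7] market_sell(qty=3): fills=none; bids=[-] asks=[#5:1@97]

Answer: bid=- ask=105
bid=- ask=101
bid=- ask=101
bid=- ask=100
bid=104 ask=-
bid=- ask=97
bid=- ask=97
bid=- ask=97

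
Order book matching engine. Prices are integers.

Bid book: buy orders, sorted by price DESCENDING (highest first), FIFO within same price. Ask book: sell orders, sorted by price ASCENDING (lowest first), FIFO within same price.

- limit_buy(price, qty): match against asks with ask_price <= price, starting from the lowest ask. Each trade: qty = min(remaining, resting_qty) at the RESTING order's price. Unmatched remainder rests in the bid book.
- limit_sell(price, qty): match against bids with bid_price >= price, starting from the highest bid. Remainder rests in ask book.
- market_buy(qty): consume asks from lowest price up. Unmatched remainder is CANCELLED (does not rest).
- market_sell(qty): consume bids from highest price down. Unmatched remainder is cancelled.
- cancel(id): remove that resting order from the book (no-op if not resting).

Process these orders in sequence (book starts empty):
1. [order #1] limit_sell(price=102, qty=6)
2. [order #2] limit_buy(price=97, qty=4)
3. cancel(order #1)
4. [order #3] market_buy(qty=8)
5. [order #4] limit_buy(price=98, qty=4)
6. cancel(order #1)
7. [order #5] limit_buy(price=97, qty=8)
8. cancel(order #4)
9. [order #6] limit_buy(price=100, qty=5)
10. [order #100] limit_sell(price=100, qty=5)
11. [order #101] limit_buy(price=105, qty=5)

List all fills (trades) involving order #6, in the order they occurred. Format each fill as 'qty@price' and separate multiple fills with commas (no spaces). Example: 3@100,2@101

After op 1 [order #1] limit_sell(price=102, qty=6): fills=none; bids=[-] asks=[#1:6@102]
After op 2 [order #2] limit_buy(price=97, qty=4): fills=none; bids=[#2:4@97] asks=[#1:6@102]
After op 3 cancel(order #1): fills=none; bids=[#2:4@97] asks=[-]
After op 4 [order #3] market_buy(qty=8): fills=none; bids=[#2:4@97] asks=[-]
After op 5 [order #4] limit_buy(price=98, qty=4): fills=none; bids=[#4:4@98 #2:4@97] asks=[-]
After op 6 cancel(order #1): fills=none; bids=[#4:4@98 #2:4@97] asks=[-]
After op 7 [order #5] limit_buy(price=97, qty=8): fills=none; bids=[#4:4@98 #2:4@97 #5:8@97] asks=[-]
After op 8 cancel(order #4): fills=none; bids=[#2:4@97 #5:8@97] asks=[-]
After op 9 [order #6] limit_buy(price=100, qty=5): fills=none; bids=[#6:5@100 #2:4@97 #5:8@97] asks=[-]
After op 10 [order #100] limit_sell(price=100, qty=5): fills=#6x#100:5@100; bids=[#2:4@97 #5:8@97] asks=[-]
After op 11 [order #101] limit_buy(price=105, qty=5): fills=none; bids=[#101:5@105 #2:4@97 #5:8@97] asks=[-]

Answer: 5@100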